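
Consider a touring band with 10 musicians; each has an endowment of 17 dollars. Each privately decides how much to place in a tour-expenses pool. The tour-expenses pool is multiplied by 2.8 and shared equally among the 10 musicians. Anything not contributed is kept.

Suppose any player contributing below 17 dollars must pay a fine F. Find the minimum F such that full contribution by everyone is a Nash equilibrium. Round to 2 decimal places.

12.24 dollars

Given the others contribute fully, the best deviation is to contribute 0 (any partial contribution still incurs the fine and gives up units whose private return 0.2800 is below 1).
Deviating from 17 to 0 saves 17 dollars but forfeits the deviator's share of the drop in the tour-expenses pool: 2.8/10 × 17 = 4.76.
So the deviation gain is 17 − 4.76 = 12.24, and the fine must be at least 12.24 dollars to wipe it out.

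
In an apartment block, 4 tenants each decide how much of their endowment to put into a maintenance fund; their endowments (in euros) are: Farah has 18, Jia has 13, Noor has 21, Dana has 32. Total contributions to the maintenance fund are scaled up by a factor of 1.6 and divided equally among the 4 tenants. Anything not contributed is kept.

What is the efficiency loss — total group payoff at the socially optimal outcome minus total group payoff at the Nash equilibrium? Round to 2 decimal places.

50.40 euros

The private return per contributed unit is 1.6/4 = 0.4000 < 1 for every player regardless of endowment, so the Nash equilibrium is zero contribution and the group total is Σ E_j = 18 + 13 + 21 + 32 = 84.
Each contributed unit returns 1.600 to the group, so the social optimum is full contribution by everyone: group total = 1.600 × 84 = 134.40.
Efficiency loss = (1.600 − 1) × 84 = 50.40.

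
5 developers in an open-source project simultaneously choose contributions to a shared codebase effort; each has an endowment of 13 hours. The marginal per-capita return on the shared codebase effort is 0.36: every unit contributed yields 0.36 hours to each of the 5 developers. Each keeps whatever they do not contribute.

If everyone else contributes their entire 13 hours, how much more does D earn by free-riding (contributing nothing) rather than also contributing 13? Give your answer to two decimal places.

8.32 hours

Switching from a contribution of 13 to 0 lets D keep an extra 13 hours, but lowers the shared codebase effort by 13, which costs D their own share of that drop: 0.36 × 13 = 4.68.
Net gain = 13 − 4.68 = 8.32. The private return per contributed unit (0.36) is below 1, so free-riding is indeed the best response regardless of what the others do.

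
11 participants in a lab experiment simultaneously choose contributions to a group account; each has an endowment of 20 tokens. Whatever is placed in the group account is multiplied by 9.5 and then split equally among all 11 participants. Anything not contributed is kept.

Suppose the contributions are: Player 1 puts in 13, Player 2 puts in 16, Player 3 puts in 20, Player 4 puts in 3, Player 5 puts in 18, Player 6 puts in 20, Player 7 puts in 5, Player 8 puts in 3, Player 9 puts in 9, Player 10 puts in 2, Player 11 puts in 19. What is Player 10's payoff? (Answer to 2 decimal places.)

Total contributed: 13 + 16 + 20 + 3 + 18 + 20 + 5 + 3 + 9 + 2 + 19 = 128.
Each receives 9.5 × 128 / 11 = 110.55 from the group account.
Player 10 keeps 20 − 2 = 18, so Player 10's payoff is 18 + 110.55 = 128.55.

128.55 tokens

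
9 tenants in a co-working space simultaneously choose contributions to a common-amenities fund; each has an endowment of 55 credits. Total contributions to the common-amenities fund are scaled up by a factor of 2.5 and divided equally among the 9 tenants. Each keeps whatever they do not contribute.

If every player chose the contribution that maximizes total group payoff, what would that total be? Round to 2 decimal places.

1237.50 credits

Each contributed unit returns 2.500 to the group as a whole (0.2778 to each of 9 players), which exceeds 1, so the social optimum is full contribution: group total = 2.500 × 495 = 1237.50.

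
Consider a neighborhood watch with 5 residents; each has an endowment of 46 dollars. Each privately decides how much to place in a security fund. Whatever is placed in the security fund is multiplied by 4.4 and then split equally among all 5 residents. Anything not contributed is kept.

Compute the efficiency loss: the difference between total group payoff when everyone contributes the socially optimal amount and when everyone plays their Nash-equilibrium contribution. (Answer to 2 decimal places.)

Each contributed unit returns 4.4/5 = 0.8800 to its contributor — below 1 — so contributing 0 is dominant for every player. At the Nash equilibrium everyone keeps their 46, and the group total is 5 × 46 = 230.
Each contributed unit returns 4.400 to the group as a whole (0.8800 to each of 5 players), which exceeds 1, so the social optimum is full contribution: group total = 4.400 × 230 = 1012.00.
Efficiency loss = 1012.00 − 230 = 782.00.

782.00 dollars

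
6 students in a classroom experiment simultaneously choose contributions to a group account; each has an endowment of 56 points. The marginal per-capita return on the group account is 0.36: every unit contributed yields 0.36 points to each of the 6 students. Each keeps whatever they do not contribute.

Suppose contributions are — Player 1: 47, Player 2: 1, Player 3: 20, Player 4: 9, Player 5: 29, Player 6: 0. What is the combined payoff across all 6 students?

458.96 points

Total contributed: 47 + 1 + 20 + 9 + 29 + 0 = 106; total kept: 6 × 56 − 106 = 230.
The group account pays out 0.36 × 6 × 106 = 228.96 in aggregate.
Group total = 230 + 228.96 = 458.96.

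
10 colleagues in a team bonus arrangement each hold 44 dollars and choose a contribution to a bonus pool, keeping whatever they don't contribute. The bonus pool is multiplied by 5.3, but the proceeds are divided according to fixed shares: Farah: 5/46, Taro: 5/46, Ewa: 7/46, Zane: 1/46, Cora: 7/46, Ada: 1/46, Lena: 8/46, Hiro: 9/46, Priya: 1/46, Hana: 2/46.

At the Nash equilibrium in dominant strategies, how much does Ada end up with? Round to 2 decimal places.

Player j's private return per contributed unit is 5.3 × (j's share). Contributing is weakly dominant for j when that share is at least 1/5.3 = 0.1887, and contributing 0 is dominant otherwise.
Only Hiro (9/46) clears that bar, contributing 44; the remaining 9 contribute 0. Total contributed: 44.
Ada keeps 44 and receives 5.3 × 44 × 1/46 = 5.07 from the bonus pool, for a payoff of 49.07.

49.07 dollars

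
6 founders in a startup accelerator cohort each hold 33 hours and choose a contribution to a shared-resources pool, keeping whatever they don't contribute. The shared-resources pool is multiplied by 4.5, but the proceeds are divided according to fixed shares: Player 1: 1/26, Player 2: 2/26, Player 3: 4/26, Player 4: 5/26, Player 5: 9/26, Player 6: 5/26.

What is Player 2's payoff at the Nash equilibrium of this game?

Player j's private return per contributed unit is 4.5 × (j's share). Contributing is weakly dominant for j when that share is at least 1/4.5 = 0.2222, and contributing 0 is dominant otherwise.
Player 5 alone (share 9/26) is above the threshold, contributing 33; the remaining 5 contribute 0. Total contributed: 33.
Player 2 keeps 33 and receives 4.5 × 33 × 2/26 = 11.42 from the shared-resources pool, for a payoff of 44.42.

44.42 hours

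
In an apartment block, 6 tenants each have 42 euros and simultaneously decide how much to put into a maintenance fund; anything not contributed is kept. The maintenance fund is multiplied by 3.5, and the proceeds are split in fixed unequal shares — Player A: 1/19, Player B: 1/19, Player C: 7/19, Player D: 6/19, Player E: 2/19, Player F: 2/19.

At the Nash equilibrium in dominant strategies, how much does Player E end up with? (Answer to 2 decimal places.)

For player j, contributing a unit is worthwhile iff 3.5 × (j's share) ≥ 1, i.e. iff j's share is at least 0.2857.
Player C and Player D clear that bar, contributing 42 each; the remaining 4 contribute 0. Total contributed: 84.
Player E keeps 42 and receives 3.5 × 84 × 2/19 = 30.95 from the maintenance fund, for a payoff of 72.95.

72.95 euros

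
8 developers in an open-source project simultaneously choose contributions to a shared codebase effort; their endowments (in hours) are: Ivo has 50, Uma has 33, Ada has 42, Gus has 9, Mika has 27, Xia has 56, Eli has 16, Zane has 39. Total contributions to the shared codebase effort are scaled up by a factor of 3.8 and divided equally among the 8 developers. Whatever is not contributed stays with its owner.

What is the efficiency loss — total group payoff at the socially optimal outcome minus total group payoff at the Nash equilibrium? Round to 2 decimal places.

761.60 hours

The private return per contributed unit is 3.8/8 = 0.4750 < 1 for every player regardless of endowment, so the Nash equilibrium is zero contribution and the group total is Σ E_j = 50 + 33 + 42 + 9 + 27 + 56 + 16 + 39 = 272.
Each contributed unit returns 3.800 to the group, so the social optimum is full contribution by everyone: group total = 3.800 × 272 = 1033.60.
Efficiency loss = (3.800 − 1) × 272 = 761.60.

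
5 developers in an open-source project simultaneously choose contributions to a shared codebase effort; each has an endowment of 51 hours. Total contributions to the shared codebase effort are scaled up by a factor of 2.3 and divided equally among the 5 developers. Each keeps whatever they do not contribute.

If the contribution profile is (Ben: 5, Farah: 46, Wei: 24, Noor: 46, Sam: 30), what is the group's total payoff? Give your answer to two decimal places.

Total contributed: 5 + 46 + 24 + 46 + 30 = 151; total kept: 5 × 51 − 151 = 104.
The shared codebase effort pays out 2.3 × 151 = 347.30 in aggregate.
Group total = 104 + 347.30 = 451.30.

451.30 hours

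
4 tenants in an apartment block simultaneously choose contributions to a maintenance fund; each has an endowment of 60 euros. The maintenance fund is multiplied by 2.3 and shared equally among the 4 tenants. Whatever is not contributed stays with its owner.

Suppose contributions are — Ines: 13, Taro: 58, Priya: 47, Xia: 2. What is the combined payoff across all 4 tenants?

Total contributed: 13 + 58 + 47 + 2 = 120; total kept: 4 × 60 − 120 = 120.
The maintenance fund pays out 2.3 × 120 = 276.00 in aggregate.
Group total = 120 + 276.00 = 396.00.

396.00 euros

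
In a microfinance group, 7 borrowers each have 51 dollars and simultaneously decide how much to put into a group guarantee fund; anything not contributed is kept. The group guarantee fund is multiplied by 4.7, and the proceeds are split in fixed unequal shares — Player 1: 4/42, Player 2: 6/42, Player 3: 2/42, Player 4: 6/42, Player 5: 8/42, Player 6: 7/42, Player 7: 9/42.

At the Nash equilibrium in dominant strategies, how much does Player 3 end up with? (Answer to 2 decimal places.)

Player j's private return per contributed unit is 4.7 × (j's share). Contributing is weakly dominant for j when that share is at least 1/4.7 = 0.2128, and contributing 0 is dominant otherwise.
The only share above 0.2128 is Player 7's 9/42, contributing 51; the remaining 6 contribute 0. Total contributed: 51.
Player 3 keeps 51 and receives 4.7 × 51 × 2/42 = 11.41 from the group guarantee fund, for a payoff of 62.41.

62.41 dollars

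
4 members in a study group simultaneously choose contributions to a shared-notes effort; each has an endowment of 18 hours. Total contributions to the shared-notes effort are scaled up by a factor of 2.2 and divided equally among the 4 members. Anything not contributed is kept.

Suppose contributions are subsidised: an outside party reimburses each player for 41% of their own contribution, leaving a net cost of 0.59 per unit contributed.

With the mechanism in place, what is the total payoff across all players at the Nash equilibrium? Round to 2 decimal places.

72.00 hours

Even with the mechanism, each unit contributed returns only (2.2/4) / 0.59 = 0.9322 per unit of net cost, so contributing nothing is still dominant.
Everyone keeps their endowment and the group total is 4 × 18 = 72.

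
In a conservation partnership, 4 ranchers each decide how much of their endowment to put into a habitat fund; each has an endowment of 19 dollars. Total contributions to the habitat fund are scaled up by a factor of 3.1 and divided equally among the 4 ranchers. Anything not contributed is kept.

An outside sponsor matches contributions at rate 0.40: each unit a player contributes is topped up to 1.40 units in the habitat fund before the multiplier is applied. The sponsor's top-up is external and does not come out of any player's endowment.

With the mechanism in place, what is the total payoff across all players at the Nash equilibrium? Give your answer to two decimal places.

329.84 dollars

The effective private return per unit is now 3.1 × 1.40 / 4 = 1.0850 > 1, so every player's dominant strategy flips to full contribution.
So the Nash equilibrium is full contribution by all 4; the group earns 3.1 × 1.40 × 76 = 329.84.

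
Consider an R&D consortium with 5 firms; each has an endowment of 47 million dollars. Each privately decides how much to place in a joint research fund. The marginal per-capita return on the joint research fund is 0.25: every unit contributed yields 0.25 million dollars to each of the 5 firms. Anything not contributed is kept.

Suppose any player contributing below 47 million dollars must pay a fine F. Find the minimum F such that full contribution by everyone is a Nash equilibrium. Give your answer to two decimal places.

35.25 million dollars

Given the others contribute fully, the best deviation is to contribute 0 (any partial contribution still incurs the fine and gives up units whose private return 0.25 is below 1).
Deviating from 47 to 0 saves 47 million dollars but forfeits the deviator's share of the drop in the joint research fund: 0.25 × 47 = 11.75.
So the deviation gain is 47 − 11.75 = 35.25, and the fine must be at least 35.25 million dollars to wipe it out.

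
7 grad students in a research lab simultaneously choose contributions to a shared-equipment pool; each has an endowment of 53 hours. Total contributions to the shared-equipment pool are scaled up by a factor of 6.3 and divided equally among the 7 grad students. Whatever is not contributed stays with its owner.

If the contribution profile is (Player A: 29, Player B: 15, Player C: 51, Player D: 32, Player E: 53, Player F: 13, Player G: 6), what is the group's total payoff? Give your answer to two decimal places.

Total contributed: 29 + 15 + 51 + 32 + 53 + 13 + 6 = 199; total kept: 7 × 53 − 199 = 172.
The shared-equipment pool pays out 6.3 × 199 = 1253.70 in aggregate.
Group total = 172 + 1253.70 = 1425.70.

1425.70 hours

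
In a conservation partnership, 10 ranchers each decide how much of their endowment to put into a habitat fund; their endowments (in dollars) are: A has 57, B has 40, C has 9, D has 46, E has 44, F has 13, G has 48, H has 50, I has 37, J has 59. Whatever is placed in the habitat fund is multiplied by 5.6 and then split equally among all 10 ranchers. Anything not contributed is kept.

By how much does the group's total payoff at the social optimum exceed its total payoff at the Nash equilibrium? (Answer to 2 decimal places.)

The private return per contributed unit is 5.6/10 = 0.5600 < 1 for every player regardless of endowment, so the Nash equilibrium is zero contribution and the group total is Σ E_j = 57 + 40 + 9 + 46 + 44 + 13 + 48 + 50 + 37 + 59 = 403.
Each contributed unit returns 5.600 to the group, so the social optimum is full contribution by everyone: group total = 5.600 × 403 = 2256.80.
Efficiency loss = (5.600 − 1) × 403 = 1853.80.

1853.80 dollars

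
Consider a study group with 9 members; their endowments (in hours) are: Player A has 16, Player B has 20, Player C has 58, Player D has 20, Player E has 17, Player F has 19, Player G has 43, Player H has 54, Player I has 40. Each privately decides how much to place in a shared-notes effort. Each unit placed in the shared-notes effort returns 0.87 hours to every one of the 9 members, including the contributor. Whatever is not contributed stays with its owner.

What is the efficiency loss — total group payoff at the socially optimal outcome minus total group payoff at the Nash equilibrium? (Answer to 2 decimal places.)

1960.21 hours

The private return per contributed unit is 0.87 < 1 for everyone, so the Nash equilibrium is zero contribution and the group total is Σ E_j = 16 + 20 + 58 + 20 + 17 + 19 + 43 + 54 + 40 = 287.
Each contributed unit returns 7.830 to the group, so the social optimum is full contribution by everyone: group total = 7.830 × 287 = 2247.21.
Efficiency loss = (7.830 − 1) × 287 = 1960.21.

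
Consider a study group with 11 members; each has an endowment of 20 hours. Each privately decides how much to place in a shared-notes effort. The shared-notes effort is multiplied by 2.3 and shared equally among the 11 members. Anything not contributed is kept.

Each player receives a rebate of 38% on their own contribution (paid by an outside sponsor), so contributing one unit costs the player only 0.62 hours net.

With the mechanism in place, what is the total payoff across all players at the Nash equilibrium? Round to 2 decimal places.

220.00 hours

The effective private return is (2.3/11) / 0.62 = 0.3372, which is still under 1, so the mechanism doesn't change anyone's dominant strategy: zero contribution.
Everyone keeps their endowment and the group total is 11 × 20 = 220.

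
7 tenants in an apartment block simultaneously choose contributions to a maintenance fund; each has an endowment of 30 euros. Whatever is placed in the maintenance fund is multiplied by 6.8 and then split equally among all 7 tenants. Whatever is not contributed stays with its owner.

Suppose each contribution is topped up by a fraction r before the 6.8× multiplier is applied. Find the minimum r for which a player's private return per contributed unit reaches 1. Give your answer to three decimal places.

With matching at rate r, one contributed unit becomes (1 + r) in the maintenance fund and returns 6.8 × (1 + r) / 7 to the contributor.
Setting this equal to 1: 1 + r = 7/6.8 = 1.0294.
So the minimum matching rate is r = 1.0294 − 1 = 0.029.

0.029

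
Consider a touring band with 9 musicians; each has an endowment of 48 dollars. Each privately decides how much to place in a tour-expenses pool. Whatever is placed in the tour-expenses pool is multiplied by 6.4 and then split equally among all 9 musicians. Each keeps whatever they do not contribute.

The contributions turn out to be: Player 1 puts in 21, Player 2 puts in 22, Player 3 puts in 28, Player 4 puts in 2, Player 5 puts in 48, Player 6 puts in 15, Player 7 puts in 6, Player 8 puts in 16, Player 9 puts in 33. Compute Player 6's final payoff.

Total contributed: 21 + 22 + 28 + 2 + 48 + 15 + 6 + 16 + 33 = 191.
Each receives 6.4 × 191 / 9 = 135.82 from the tour-expenses pool.
Player 6 keeps 48 − 15 = 33, so Player 6's payoff is 33 + 135.82 = 168.82.

168.82 dollars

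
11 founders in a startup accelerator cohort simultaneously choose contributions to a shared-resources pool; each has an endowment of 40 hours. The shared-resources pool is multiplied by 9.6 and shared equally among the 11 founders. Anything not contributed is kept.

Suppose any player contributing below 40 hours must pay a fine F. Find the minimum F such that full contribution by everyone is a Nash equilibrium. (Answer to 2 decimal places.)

5.09 hours

Given the others contribute fully, the best deviation is to contribute 0 (any partial contribution still incurs the fine and gives up units whose private return 0.8727 is below 1).
Deviating from 40 to 0 saves 40 hours but forfeits the deviator's share of the drop in the shared-resources pool: 9.6/11 × 40 = 34.91.
So the deviation gain is 40 − 34.91 = 5.09, and the fine must be at least 5.09 hours to wipe it out.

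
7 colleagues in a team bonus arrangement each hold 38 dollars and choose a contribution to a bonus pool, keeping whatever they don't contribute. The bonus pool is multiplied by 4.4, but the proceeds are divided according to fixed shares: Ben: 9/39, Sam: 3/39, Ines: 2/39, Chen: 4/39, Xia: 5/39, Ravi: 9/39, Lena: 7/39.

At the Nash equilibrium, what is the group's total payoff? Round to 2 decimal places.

For player j, contributing a unit is worthwhile iff 4.4 × (j's share) ≥ 1, i.e. iff j's share is at least 0.2273.
Ben and Ravi are above the threshold, contributing 38 each; the remaining 5 contribute 0. Total contributed: 76.
The bonus pool pays out 4.4 × 76 = 334.40 in total (split across the unequal shares, but the aggregate is all that matters for the group sum).
The 5 free-riders keep 38 each, adding 190. Group total = 190 + 334.40 = 524.40.

524.40 dollars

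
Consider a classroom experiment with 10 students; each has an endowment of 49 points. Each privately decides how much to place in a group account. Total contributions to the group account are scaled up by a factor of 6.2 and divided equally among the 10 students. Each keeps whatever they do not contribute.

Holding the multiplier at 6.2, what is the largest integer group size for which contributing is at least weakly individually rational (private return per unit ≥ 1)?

6

Private return per unit is 6.2/(group size), which is ≥ 1 whenever the group size is ≤ 6.2.
The largest such integer is 6.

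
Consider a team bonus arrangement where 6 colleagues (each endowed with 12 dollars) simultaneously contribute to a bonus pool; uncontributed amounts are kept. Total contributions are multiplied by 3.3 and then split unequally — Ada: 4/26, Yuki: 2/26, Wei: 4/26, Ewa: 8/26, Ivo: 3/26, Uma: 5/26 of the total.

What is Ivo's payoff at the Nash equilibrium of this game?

16.57 dollars

Player j's private return per contributed unit is 3.3 × (j's share). Contributing is weakly dominant for j when that share is at least 1/3.3 = 0.3030, and contributing 0 is dominant otherwise.
Ewa alone (share 8/26) is above the threshold, contributing 12; the remaining 5 contribute 0. Total contributed: 12.
Ivo keeps 12 and receives 3.3 × 12 × 3/26 = 4.57 from the bonus pool, for a payoff of 16.57.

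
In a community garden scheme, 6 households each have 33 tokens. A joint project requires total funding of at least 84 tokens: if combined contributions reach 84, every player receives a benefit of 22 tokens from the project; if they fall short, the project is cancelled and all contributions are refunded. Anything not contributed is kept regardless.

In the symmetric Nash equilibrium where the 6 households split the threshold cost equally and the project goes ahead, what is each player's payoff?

41 tokens

Equal share of the threshold: 84/6 = 14.
At this profile no one gains by cutting their contribution: any cut drops the total below 84, the project is cancelled, contributions are refunded, and the deviator ends with 33, which is less than 33 − 14 + 22 = 41. Contributing more than 14 just wastes the excess. So contributing exactly 14 is a best response.
Each player's payoff: 33 − 14 + 22 = 41.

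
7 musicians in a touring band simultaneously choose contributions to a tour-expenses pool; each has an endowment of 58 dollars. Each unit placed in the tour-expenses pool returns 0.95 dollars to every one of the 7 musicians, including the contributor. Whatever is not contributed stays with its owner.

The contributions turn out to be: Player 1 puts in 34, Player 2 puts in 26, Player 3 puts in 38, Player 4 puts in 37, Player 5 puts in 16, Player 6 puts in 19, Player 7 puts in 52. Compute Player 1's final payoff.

234.90 dollars

Total contributed: 34 + 26 + 38 + 37 + 16 + 19 + 52 = 222.
Each receives 0.95 × 222 = 210.90 from the tour-expenses pool.
Player 1 keeps 58 − 34 = 24, so Player 1's payoff is 24 + 210.90 = 234.90.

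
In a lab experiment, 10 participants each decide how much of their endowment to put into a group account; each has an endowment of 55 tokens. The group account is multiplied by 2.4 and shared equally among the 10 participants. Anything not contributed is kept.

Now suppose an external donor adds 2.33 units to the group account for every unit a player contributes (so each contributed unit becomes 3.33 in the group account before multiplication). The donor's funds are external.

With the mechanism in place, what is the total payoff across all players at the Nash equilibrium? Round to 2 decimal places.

Even with the mechanism, each unit contributed returns only 2.4 × 3.33 / 10 = 0.7992 per unit of net cost, so contributing nothing is still dominant.
Everyone keeps their endowment and the group total is 10 × 55 = 550.

550.00 tokens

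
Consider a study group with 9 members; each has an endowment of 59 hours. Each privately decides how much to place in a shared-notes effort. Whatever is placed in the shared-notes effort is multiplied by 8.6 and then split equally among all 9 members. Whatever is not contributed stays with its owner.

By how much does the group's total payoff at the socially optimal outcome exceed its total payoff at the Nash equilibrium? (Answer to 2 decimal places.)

4035.60 hours

Each contributed unit returns 8.6/9 = 0.9556 to its contributor — below 1 — so contributing 0 is dominant for every player. At the Nash equilibrium everyone keeps their 59, and the group total is 9 × 59 = 531.
Each contributed unit returns 8.600 to the group as a whole (0.9556 to each of 9 players), which exceeds 1, so the social optimum is full contribution: group total = 8.600 × 531 = 4566.60.
Efficiency loss = 4566.60 − 531 = 4035.60.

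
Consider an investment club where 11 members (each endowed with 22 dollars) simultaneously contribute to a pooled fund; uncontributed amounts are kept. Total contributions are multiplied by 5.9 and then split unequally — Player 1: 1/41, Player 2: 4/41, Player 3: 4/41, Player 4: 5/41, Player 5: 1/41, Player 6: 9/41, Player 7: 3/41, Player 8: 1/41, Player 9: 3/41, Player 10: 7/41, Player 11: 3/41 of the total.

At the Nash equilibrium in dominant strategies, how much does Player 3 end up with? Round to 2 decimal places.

47.33 dollars

Player j's private return per contributed unit is 5.9 × (j's share). Contributing is weakly dominant for j when that share is at least 1/5.9 = 0.1695, and contributing 0 is dominant otherwise.
The shares above 0.1695 belong to Player 6 and Player 10, contributing 22 each; the remaining 9 contribute 0. Total contributed: 44.
Player 3 keeps 22 and receives 5.9 × 44 × 4/41 = 25.33 from the pooled fund, for a payoff of 47.33.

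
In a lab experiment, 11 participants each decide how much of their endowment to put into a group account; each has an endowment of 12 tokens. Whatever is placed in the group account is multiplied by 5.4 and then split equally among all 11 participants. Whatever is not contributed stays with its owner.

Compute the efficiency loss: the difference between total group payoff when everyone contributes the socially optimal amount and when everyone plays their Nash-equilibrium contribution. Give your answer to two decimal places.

Each contributed unit returns 5.4/11 = 0.4909 to its contributor — below 1 — so contributing 0 is dominant for every player. At the Nash equilibrium everyone keeps their 12, and the group total is 11 × 12 = 132.
Each contributed unit returns 5.400 to the group as a whole (0.4909 to each of 11 players), which exceeds 1, so the social optimum is full contribution: group total = 5.400 × 132 = 712.80.
Efficiency loss = 712.80 − 132 = 580.80.

580.80 tokens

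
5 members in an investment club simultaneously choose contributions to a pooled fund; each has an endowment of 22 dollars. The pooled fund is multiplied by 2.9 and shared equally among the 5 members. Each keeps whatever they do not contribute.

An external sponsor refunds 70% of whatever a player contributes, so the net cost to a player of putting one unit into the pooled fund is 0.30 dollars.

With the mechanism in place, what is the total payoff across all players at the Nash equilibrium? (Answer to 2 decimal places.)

Under the mechanism each unit contributed yields (2.9/5) / 0.30 = 1.9333 back to its contributor per unit of net cost, which exceeds 1, making full contribution the dominant choice for everyone.
So the Nash equilibrium is full contribution by all 5; the group earns 5 × (22 × 0.70 + 2.9 × 22) = 396.00.

396.00 dollars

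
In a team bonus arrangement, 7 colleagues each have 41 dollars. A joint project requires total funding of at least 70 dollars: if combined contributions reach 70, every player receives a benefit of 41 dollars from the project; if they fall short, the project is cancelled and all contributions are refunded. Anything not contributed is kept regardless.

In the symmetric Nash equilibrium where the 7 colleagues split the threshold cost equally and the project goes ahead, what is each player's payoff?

Equal share of the threshold: 70/7 = 10.
At this profile no one gains by cutting their contribution: any cut drops the total below 70, the project is cancelled, contributions are refunded, and the deviator ends with 41, which is less than 41 − 10 + 41 = 72. Contributing more than 10 just wastes the excess. So contributing exactly 10 is a best response.
Each player's payoff: 41 − 10 + 41 = 72.

72 dollars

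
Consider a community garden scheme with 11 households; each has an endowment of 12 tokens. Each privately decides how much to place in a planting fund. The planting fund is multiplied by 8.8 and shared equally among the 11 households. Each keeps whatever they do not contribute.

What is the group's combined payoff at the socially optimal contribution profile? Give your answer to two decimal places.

1161.60 tokens

Each contributed unit returns 8.800 to the group as a whole (0.8000 to each of 11 players), which exceeds 1, so the social optimum is full contribution: group total = 8.800 × 132 = 1161.60.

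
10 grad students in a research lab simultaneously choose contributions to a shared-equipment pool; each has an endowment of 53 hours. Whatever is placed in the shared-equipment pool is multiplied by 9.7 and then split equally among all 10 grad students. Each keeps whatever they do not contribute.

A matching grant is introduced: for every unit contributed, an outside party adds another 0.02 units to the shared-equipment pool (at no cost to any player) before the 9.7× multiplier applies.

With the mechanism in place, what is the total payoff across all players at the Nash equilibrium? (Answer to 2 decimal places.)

The effective private return is 9.7 × 1.02 / 10 = 0.9894, which is still under 1, so the mechanism doesn't change anyone's dominant strategy: zero contribution.
At the Nash equilibrium no one contributes; group total payoff = 10 × 53 = 530.

530.00 hours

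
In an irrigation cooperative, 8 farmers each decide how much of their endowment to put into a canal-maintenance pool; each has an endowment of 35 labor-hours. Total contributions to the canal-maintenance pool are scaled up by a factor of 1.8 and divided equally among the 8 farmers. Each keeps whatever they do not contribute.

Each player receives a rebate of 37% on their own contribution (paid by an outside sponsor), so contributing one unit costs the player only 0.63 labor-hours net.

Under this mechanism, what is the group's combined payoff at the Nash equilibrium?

280.00 labor-hours

The effective private return is (1.8/8) / 0.63 = 0.3571, which is still under 1, so the mechanism doesn't change anyone's dominant strategy: zero contribution.
At the Nash equilibrium no one contributes; group total payoff = 8 × 35 = 280.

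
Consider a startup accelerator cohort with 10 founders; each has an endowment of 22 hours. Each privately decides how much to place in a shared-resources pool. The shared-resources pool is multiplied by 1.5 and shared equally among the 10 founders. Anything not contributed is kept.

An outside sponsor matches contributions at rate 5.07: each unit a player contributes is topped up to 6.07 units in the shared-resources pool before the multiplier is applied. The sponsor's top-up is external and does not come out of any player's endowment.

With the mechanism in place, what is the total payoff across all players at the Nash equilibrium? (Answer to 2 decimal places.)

Even with the mechanism, each unit contributed returns only 1.5 × 6.07 / 10 = 0.9105 per unit of net cost, so contributing nothing is still dominant.
Everyone keeps their endowment and the group total is 10 × 22 = 220.

220.00 hours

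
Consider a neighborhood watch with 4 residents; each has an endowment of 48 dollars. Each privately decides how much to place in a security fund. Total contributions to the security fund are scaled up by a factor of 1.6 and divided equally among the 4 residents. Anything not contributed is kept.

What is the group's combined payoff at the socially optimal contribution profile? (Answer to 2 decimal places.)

Each contributed unit returns 1.600 to the group as a whole (0.4000 to each of 4 players), which exceeds 1, so the social optimum is full contribution: group total = 1.600 × 192 = 307.20.

307.20 dollars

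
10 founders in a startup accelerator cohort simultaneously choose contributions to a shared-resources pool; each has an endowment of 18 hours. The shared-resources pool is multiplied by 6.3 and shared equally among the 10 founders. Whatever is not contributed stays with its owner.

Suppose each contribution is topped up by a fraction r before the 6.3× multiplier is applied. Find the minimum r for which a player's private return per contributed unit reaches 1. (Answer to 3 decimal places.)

0.587

With matching at rate r, one contributed unit becomes (1 + r) in the shared-resources pool and returns 6.3 × (1 + r) / 10 to the contributor.
Setting this equal to 1: 1 + r = 10/6.3 = 1.5873.
So the minimum matching rate is r = 1.5873 − 1 = 0.587.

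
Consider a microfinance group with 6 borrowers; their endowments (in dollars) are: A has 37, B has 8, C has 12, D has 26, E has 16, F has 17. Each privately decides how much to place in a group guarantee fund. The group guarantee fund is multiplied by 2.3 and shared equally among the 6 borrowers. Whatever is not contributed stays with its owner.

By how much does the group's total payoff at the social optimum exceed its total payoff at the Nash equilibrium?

The private return per contributed unit is 2.3/6 = 0.3833 < 1 for every player regardless of endowment, so the Nash equilibrium is zero contribution and the group total is Σ E_j = 37 + 8 + 12 + 26 + 16 + 17 = 116.
Each contributed unit returns 2.300 to the group, so the social optimum is full contribution by everyone: group total = 2.300 × 116 = 266.80.
Efficiency loss = (2.300 − 1) × 116 = 150.80.

150.80 dollars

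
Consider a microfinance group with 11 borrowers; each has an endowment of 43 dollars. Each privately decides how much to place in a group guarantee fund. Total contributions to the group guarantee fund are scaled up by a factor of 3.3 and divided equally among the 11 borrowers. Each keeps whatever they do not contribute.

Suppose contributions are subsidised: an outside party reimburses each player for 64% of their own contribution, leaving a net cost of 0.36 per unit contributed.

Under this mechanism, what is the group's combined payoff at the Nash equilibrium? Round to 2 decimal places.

With the mechanism, a contributed unit returns (3.3/11) / 0.36 = 0.8333 per unit of net cost — still below 1 — so contributing 0 remains dominant for every player.
At the Nash equilibrium no one contributes; group total payoff = 11 × 43 = 473.

473.00 dollars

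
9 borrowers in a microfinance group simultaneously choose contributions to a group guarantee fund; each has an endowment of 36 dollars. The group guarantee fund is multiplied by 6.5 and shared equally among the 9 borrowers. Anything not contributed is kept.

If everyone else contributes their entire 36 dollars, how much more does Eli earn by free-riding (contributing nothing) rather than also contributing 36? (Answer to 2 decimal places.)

10.00 dollars

Switching from a contribution of 36 to 0 lets Eli keep an extra 36 dollars, but lowers the group guarantee fund by 36, which costs Eli their own share of that drop: 6.5/9 × 36 = 26.00.
Net gain = 36 − 26.00 = 10.00. The private return per contributed unit (0.7222) is below 1, so free-riding is indeed the best response regardless of what the others do.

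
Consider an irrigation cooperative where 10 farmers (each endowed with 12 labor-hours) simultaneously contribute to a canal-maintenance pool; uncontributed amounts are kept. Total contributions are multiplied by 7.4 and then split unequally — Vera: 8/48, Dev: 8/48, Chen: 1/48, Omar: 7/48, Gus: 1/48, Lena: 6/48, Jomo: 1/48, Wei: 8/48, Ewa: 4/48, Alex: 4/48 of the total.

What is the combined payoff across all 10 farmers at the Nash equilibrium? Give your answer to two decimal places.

427.20 labor-hours

Player j's private return per contributed unit is 7.4 × (j's share). Contributing is weakly dominant for j when that share is at least 1/7.4 = 0.1351, and contributing 0 is dominant otherwise.
The shares above 0.1351 belong to Vera, Dev, Omar and Wei, contributing 12 each; the remaining 6 contribute 0. Total contributed: 48.
The canal-maintenance pool pays out 7.4 × 48 = 355.20 in total (split across the unequal shares, but the aggregate is all that matters for the group sum).
The 6 free-riders keep 12 each, adding 72. Group total = 72 + 355.20 = 427.20.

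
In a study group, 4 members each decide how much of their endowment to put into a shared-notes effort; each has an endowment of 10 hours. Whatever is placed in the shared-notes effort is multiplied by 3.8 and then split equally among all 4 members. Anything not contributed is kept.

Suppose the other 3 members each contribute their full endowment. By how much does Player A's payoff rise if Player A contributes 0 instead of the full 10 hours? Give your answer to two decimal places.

Switching from a contribution of 10 to 0 lets Player A keep an extra 10 hours, but lowers the shared-notes effort by 10, which costs Player A their own share of that drop: 3.8/4 × 10 = 9.50.
Net gain = 10 − 9.50 = 0.50. The private return per contributed unit (0.9500) is below 1, so free-riding is indeed the best response regardless of what the others do.

0.50 hours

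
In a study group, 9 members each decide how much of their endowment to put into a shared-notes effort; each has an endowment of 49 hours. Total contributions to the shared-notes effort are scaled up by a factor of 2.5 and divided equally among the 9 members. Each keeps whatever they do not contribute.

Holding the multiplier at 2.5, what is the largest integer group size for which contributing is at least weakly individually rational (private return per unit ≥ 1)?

Private return per unit is 2.5/(group size), which is ≥ 1 whenever the group size is ≤ 2.5.
The largest such integer is 2.

2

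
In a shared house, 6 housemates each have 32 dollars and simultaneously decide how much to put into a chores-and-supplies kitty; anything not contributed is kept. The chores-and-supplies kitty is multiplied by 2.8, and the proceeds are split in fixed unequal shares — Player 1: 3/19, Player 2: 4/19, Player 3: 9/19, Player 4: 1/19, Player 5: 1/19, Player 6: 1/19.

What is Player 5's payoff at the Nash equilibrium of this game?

For player j, contributing a unit is worthwhile iff 2.8 × (j's share) ≥ 1, i.e. iff j's share is at least 0.3571.
Only Player 3 (9/19) clears that bar, contributing 32; the remaining 5 contribute 0. Total contributed: 32.
Player 5 keeps 32 and receives 2.8 × 32 × 1/19 = 4.72 from the chores-and-supplies kitty, for a payoff of 36.72.

36.72 dollars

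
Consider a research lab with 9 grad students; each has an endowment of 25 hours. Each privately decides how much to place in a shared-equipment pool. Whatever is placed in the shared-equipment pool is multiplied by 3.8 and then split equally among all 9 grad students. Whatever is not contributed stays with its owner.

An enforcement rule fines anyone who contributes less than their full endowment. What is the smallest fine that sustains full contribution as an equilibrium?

Given the others contribute fully, the best deviation is to contribute 0 (any partial contribution still incurs the fine and gives up units whose private return 0.4222 is below 1).
Deviating from 25 to 0 saves 25 hours but forfeits the deviator's share of the drop in the shared-equipment pool: 3.8/9 × 25 = 10.56.
So the deviation gain is 25 − 10.56 = 14.44, and the fine must be at least 14.44 hours to wipe it out.

14.44 hours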